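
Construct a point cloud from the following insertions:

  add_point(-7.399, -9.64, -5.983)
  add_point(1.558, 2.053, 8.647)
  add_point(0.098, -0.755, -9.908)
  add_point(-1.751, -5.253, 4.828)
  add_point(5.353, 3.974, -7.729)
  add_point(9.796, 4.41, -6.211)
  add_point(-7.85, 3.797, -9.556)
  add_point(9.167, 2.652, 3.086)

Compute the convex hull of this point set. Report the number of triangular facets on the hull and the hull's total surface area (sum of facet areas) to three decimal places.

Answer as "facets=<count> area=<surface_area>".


facets=12 area=727.408

8 of the 8 inputs are extreme points: [0, 1, 2, 3, 4, 5, 6, 7].

Area of each hull facet:
  f1: (p1, p5, p6) → 146.2648
  f2: (p7, p0, p5) → 103.5922
  f3: (p7, p1, p5) → 34.3086
  f4: (p2, p0, p6) → 55.2893
  f5: (p2, p0, p5) → 48.4766
  f6: (p3, p0, p6) → 89.7224
  f7: (p3, p1, p6) → 80.0693
  f8: (p3, p7, p0) → 79.1049
  f9: (p3, p7, p1) → 41.7379
  f10: (p4, p5, p6) → 6.4649
  f11: (p4, p2, p6) → 32.4756
  f12: (p4, p2, p5) → 9.9011
Σ area = 727.408

Check V−E+F: 8 − 18 + 12 = 2.


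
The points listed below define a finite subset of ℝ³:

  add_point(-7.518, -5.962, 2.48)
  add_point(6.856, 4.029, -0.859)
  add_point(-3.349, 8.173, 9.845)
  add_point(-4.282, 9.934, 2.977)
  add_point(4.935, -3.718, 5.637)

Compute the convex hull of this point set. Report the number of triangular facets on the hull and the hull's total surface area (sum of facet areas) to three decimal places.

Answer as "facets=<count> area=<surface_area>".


Extreme-point indices: [0, 1, 2, 3, 4] — 5 of 5 on the boundary.

Per-facet area ½‖(b−a)×(c−a)‖:
  f1: (p3, p1, p0) → 102.6756
  f2: (p2, p3, p0) → 57.0214
  f3: (p2, p3, p1) → 47.0351
  f4: (p4, p1, p0) → 66.2940
  f5: (p4, p2, p0) → 93.1913
  f6: (p4, p2, p1) → 73.7038
Σ area = 439.921

Check V−E+F: 5 − 9 + 6 = 2.

facets=6 area=439.921


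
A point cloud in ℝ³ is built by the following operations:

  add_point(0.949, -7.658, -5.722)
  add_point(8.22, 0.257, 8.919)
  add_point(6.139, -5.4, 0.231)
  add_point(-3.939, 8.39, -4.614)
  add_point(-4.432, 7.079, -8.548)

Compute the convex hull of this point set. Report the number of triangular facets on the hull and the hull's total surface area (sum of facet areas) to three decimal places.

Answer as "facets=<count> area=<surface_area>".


Points on the hull: [0, 1, 2, 3, 4] (5 of 5).

Area of each hull facet:
  f1: (p3, p1, p4) → 33.7863
  f2: (p3, p0, p4) → 33.1685
  f3: (p3, p0, p1) → 142.8653
  f4: (p2, p1, p4) → 97.1577
  f5: (p2, p0, p4) → 65.2200
  f6: (p2, p0, p1) → 21.6521
Σ area = 393.850

Check V−E+F: 5 − 9 + 6 = 2.

facets=6 area=393.850


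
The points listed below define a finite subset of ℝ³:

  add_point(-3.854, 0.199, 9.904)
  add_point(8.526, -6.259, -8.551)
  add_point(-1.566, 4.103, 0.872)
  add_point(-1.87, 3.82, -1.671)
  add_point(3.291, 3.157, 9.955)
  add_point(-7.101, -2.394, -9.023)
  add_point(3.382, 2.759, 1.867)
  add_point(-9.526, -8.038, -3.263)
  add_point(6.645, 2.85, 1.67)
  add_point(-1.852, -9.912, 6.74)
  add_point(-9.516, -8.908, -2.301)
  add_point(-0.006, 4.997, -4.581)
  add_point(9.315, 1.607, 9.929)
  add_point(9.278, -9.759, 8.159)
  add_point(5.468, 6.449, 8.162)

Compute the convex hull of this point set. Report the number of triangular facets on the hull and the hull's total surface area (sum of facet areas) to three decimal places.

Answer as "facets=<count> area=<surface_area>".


facets=24 area=1114.292

Points on the hull: [0, 1, 2, 3, 4, 5, 7, 8, 9, 10, 11, 12, 13, 14] (14 of 15).

Per-facet area ½‖(b−a)×(c−a)‖:
  f1: (p1, p5, p7) → 67.4791
  f2: (p0, p5, p7) → 69.1802
  f3: (p13, p1, p12) → 98.1570
  f4: (p13, p0, p12) → 75.7237
  f5: (p8, p14, p12) → 23.5938
  f6: (p8, p1, p12) → 50.1248
  f7: (p4, p14, p12) → 12.8660
  f8: (p4, p0, p12) → 14.4490
  f9: (p4, p0, p14) → 11.0533
  f10: (p2, p0, p14) → 48.4430
  f11: (p2, p0, p5) → 60.8077
  f12: (p9, p13, p0) → 59.9452
  f13: (p11, p1, p5) → 79.4008
  f14: (p11, p8, p1) → 62.8060
  f15: (p11, p8, p14) → 32.9386
  f16: (p11, p2, p14) → 26.7055
  f17: (p10, p0, p7) → 10.3571
  f18: (p10, p9, p0) → 64.1055
  f19: (p10, p1, p7) → 11.8214
  f20: (p10, p13, p1) → 156.9169
  f21: (p10, p9, p13) → 45.3200
  f22: (p3, p2, p5) → 8.8167
  f23: (p3, p11, p5) → 19.8808
  f24: (p3, p11, p2) → 3.3998
Σ area = 1114.292

Check V−E+F: 14 − 36 + 24 = 2.


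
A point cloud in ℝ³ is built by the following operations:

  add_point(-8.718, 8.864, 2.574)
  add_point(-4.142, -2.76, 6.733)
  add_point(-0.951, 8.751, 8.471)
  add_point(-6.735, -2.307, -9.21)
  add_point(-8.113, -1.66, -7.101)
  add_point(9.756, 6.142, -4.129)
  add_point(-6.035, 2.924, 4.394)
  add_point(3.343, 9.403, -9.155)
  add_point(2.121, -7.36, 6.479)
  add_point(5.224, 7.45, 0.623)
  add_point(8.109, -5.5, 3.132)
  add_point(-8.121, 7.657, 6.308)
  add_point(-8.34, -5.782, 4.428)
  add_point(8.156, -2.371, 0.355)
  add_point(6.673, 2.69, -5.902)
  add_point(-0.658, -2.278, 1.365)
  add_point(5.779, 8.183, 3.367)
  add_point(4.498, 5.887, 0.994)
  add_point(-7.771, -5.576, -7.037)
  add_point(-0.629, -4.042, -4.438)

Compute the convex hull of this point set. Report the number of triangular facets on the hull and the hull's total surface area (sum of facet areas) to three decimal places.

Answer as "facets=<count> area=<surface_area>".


16 of the 20 inputs are extreme points: [0, 1, 2, 3, 4, 5, 7, 8, 10, 11, 12, 13, 14, 16, 18, 19].

Facet areas (half cross-product norm):
  f1: (p7, p3, p0) → 113.4065
  f2: (p7, p2, p0) → 81.1642
  f3: (p4, p3, p0) → 12.2311
  f4: (p4, p12, p0) → 80.6781
  f5: (p18, p12, p8) → 61.2113
  f6: (p18, p4, p3) → 4.9074
  f7: (p18, p4, p12) → 22.5582
  f8: (p11, p2, p0) → 13.9711
  f9: (p11, p12, p0) → 26.5510
  f10: (p1, p2, p8) → 43.8517
  f11: (p1, p12, p8) → 21.2083
  f12: (p1, p11, p2) → 41.2539
  f13: (p1, p11, p12) → 30.8345
  f14: (p14, p13, p5) → 20.2588
  f15: (p14, p7, p5) → 19.9271
  f16: (p14, p7, p3) → 58.9828
  f17: (p10, p2, p8) → 58.6640
  f18: (p10, p18, p8) → 59.6214
  f19: (p10, p13, p5) → 5.7334
  f20: (p10, p14, p13) → 4.2947
  f21: (p16, p10, p5) → 57.3619
  f22: (p16, p10, p2) → 57.4521
  f23: (p16, p7, p5) → 38.1984
  f24: (p16, p7, p2) → 48.9302
  f25: (p19, p10, p18) → 21.1400
  f26: (p19, p10, p14) → 54.4140
  f27: (p19, p18, p3) → 15.3707
  f28: (p19, p14, p3) → 37.6963
Σ area = 1111.873

Euler characteristic 16−42+28 = 2 ✓

facets=28 area=1111.873


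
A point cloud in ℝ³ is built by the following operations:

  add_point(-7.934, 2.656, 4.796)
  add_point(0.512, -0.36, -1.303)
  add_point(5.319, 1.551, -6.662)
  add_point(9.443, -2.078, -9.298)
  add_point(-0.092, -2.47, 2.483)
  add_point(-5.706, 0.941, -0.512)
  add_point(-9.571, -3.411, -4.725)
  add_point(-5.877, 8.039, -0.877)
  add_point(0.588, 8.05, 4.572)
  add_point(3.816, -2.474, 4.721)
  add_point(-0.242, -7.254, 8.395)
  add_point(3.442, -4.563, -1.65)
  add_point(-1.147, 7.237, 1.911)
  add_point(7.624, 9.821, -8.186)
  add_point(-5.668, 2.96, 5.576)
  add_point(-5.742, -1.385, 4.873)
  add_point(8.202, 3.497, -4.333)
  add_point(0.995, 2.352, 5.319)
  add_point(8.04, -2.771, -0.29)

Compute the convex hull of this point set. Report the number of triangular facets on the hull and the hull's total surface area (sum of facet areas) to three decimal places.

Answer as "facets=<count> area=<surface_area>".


Extreme-point indices: [0, 3, 6, 7, 8, 9, 10, 11, 13, 14, 15, 16, 18] — 13 of 19 on the boundary.

Per-facet area ½‖(b−a)×(c−a)‖:
  f1: (p13, p3, p6) → 117.8770
  f2: (p11, p3, p6) → 62.1700
  f3: (p11, p10, p6) → 73.7035
  f4: (p11, p10, p3) → 16.5743
  f5: (p18, p10, p3) → 35.6278
  f6: (p7, p13, p6) → 95.3111
  f7: (p7, p0, p6) → 45.2391
  f8: (p15, p10, p6) → 40.9350
  f9: (p15, p0, p6) → 24.2039
  f10: (p15, p0, p10) → 9.0935
  f11: (p8, p7, p13) → 60.8740
  f12: (p8, p7, p0) → 33.0397
  f13: (p14, p0, p10) → 13.2029
  f14: (p14, p8, p10) → 47.2361
  f15: (p14, p8, p0) → 6.3688
  f16: (p16, p8, p13) → 46.6801
  f17: (p16, p8, p18) → 46.6870
  f18: (p16, p13, p3) → 26.8148
  f19: (p16, p18, p3) → 27.2606
  f20: (p9, p18, p10) → 16.6446
  f21: (p9, p8, p10) → 35.2690
  f22: (p9, p8, p18) → 35.2133
Σ area = 916.026

Check V−E+F: 13 − 33 + 22 = 2.

facets=22 area=916.026


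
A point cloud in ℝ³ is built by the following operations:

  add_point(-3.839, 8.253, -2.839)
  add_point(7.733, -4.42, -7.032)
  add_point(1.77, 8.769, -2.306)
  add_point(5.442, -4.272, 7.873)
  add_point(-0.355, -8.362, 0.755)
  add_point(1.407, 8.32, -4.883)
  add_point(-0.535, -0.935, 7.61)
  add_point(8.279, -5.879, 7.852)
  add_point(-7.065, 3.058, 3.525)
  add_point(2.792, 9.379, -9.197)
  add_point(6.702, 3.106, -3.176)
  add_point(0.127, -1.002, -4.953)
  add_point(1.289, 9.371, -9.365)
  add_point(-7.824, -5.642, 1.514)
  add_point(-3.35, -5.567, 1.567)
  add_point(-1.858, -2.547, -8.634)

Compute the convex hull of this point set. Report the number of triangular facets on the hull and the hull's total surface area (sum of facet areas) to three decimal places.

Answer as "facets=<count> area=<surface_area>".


facets=22 area=857.472

Hull vertices (13/16): indices [0, 1, 2, 3, 4, 6, 7, 8, 9, 10, 12, 13, 15].

Per-facet area ½‖(b−a)×(c−a)‖:
  f1: (p4, p7, p13) → 37.4748
  f2: (p15, p4, p13) → 43.3707
  f3: (p12, p15, p9) → 9.0367
  f4: (p12, p2, p9) → 5.2846
  f5: (p1, p15, p9) → 62.5350
  f6: (p1, p4, p7) → 67.0197
  f7: (p1, p15, p4) → 51.3661
  f8: (p6, p2, p8) → 51.8829
  f9: (p6, p8, p13) → 37.3495
  f10: (p0, p2, p8) → 23.4060
  f11: (p0, p12, p2) → 19.8513
  f12: (p0, p12, p15) → 48.7906
  f13: (p0, p8, p13) → 35.5017
  f14: (p0, p15, p13) → 73.2352
  f15: (p10, p1, p7) → 59.4793
  f16: (p10, p1, p9) → 38.1143
  f17: (p10, p2, p7) → 48.2158
  f18: (p10, p2, p9) → 26.1599
  f19: (p3, p2, p7) → 22.8144
  f20: (p3, p6, p2) → 46.9919
  f21: (p3, p7, p13) → 16.3915
  f22: (p3, p6, p13) → 33.2002
Σ area = 857.472

Euler: V−E+F = 13−33+22 = 2.


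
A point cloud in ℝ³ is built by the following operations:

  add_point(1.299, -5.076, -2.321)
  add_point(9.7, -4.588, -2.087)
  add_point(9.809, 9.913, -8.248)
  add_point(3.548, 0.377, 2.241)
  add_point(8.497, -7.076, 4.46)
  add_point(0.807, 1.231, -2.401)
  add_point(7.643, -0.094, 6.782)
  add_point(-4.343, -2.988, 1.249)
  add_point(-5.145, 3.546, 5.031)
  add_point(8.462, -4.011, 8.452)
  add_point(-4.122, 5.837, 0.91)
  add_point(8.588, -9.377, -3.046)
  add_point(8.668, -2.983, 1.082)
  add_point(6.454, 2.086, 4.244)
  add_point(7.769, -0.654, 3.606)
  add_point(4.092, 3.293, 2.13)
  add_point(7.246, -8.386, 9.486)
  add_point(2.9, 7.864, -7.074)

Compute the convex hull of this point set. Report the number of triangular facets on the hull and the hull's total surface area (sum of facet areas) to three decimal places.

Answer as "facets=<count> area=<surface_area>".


facets=22 area=810.267

13 of the 18 inputs are extreme points: [0, 1, 2, 4, 6, 7, 8, 9, 10, 11, 13, 16, 17].

Per-facet area ½‖(b−a)×(c−a)‖:
  f1: (p17, p11, p2) → 67.8896
  f2: (p1, p11, p2) → 23.3259
  f3: (p10, p2, p8) → 27.8177
  f4: (p10, p17, p2) → 24.4788
  f5: (p13, p2, p8) → 86.5837
  f6: (p13, p6, p8) → 19.4073
  f7: (p13, p6, p2) → 14.8035
  f8: (p4, p16, p11) → 11.6902
  f9: (p4, p1, p11) → 17.4532
  f10: (p7, p10, p17) → 46.5116
  f11: (p7, p10, p8) → 18.3007
  f12: (p7, p16, p8) → 57.3405
  f13: (p7, p16, p11) → 86.8778
  f14: (p9, p4, p1) → 15.2895
  f15: (p9, p6, p2) → 24.0282
  f16: (p9, p1, p2) → 78.7742
  f17: (p9, p4, p16) → 10.7708
  f18: (p9, p16, p8) → 35.7278
  f19: (p9, p6, p8) → 25.5773
  f20: (p0, p17, p11) → 55.3471
  f21: (p0, p7, p11) → 13.7331
  f22: (p0, p7, p17) → 48.5389
Σ area = 810.267

Check V−E+F: 13 − 33 + 22 = 2.


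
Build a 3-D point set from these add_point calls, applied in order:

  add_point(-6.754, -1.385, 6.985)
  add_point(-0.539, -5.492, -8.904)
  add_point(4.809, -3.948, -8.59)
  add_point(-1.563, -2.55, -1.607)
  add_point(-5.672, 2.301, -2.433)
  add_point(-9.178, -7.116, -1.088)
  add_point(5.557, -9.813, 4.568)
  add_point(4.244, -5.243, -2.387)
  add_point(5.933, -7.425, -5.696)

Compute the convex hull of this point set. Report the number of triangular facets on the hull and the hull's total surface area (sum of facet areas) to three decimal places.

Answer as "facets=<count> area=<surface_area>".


facets=12 area=527.344

8 of the 9 inputs are extreme points: [0, 1, 2, 4, 5, 6, 7, 8].

Facet areas (half cross-product norm):
  f1: (p6, p8, p5) → 79.1088
  f2: (p0, p4, p5) → 44.7626
  f3: (p0, p6, p5) → 74.6508
  f4: (p1, p8, p5) → 41.7405
  f5: (p1, p4, p5) → 52.6170
  f6: (p7, p0, p4) → 62.7574
  f7: (p7, p0, p6) → 60.7871
  f8: (p2, p1, p8) → 12.9710
  f9: (p2, p1, p4) → 30.9398
  f10: (p2, p7, p4) → 39.5706
  f11: (p2, p6, p8) → 15.8385
  f12: (p2, p7, p6) → 11.5995
Σ area = 527.344

Check V−E+F: 8 − 18 + 12 = 2.


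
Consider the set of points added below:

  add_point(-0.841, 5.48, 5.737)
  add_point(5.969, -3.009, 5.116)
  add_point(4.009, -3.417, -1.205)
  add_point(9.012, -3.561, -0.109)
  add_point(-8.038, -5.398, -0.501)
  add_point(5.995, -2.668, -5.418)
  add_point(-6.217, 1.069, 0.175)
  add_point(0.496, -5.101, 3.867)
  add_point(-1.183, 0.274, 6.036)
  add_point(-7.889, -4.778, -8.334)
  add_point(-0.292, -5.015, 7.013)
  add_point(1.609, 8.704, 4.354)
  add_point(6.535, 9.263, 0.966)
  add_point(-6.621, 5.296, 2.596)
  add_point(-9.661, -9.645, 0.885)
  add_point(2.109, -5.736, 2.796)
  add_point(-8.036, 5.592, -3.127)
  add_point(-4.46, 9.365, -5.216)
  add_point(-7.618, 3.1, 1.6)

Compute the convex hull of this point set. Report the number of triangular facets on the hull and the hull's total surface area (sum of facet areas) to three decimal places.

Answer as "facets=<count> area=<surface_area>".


Extreme-point indices: [0, 1, 3, 5, 8, 9, 10, 11, 12, 13, 14, 15, 16, 17, 18] — 15 of 19 on the boundary.

Facet areas (half cross-product norm):
  f1: (p5, p3, p14) → 56.2254
  f2: (p5, p9, p14) → 75.7287
  f3: (p5, p9, p17) → 97.5686
  f4: (p13, p10, p14) → 75.5884
  f5: (p12, p5, p3) → 39.8945
  f6: (p12, p5, p17) → 82.5062
  f7: (p15, p3, p14) → 24.9386
  f8: (p15, p10, p14) → 29.5282
  f9: (p16, p9, p14) → 61.3469
  f10: (p16, p9, p17) → 29.4041
  f11: (p16, p13, p17) → 16.0423
  f12: (p8, p10, p0) → 3.6815
  f13: (p8, p13, p0) → 17.1662
  f14: (p8, p13, p10) → 13.8877
  f15: (p11, p12, p17) → 34.0502
  f16: (p11, p13, p17) → 40.1864
  f17: (p11, p13, p0) → 13.0822
  f18: (p18, p13, p14) → 6.9473
  f19: (p18, p16, p14) → 31.7944
  f20: (p18, p16, p13) → 6.9907
  f21: (p1, p11, p12) → 37.0831
  f22: (p1, p12, p3) → 38.4775
  f23: (p1, p10, p0) → 34.8073
  f24: (p1, p11, p0) → 22.7984
  f25: (p1, p15, p3) → 15.9555
  f26: (p1, p15, p10) → 12.8546
Σ area = 918.535

Euler characteristic 15−39+26 = 2 ✓

facets=26 area=918.535


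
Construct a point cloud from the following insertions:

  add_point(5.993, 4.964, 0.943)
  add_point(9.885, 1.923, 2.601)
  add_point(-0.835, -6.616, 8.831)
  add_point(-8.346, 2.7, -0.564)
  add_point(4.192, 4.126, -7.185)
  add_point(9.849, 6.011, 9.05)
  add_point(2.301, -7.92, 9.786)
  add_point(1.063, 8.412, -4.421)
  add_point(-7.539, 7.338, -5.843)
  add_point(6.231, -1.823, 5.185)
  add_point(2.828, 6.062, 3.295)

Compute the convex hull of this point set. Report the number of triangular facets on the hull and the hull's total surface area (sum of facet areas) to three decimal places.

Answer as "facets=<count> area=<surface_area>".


8 of the 11 inputs are extreme points: [1, 2, 3, 4, 5, 6, 7, 8].

Facet areas (half cross-product norm):
  f1: (p4, p6, p1) → 79.0949
  f2: (p5, p6, p1) → 54.7066
  f3: (p5, p4, p1) → 34.8240
  f4: (p2, p5, p3) → 124.5897
  f5: (p2, p5, p6) → 27.8766
  f6: (p2, p4, p3) → 107.9999
  f7: (p2, p4, p6) → 34.4975
  f8: (p8, p4, p3) → 43.2680
  f9: (p8, p5, p3) → 72.9839
  f10: (p7, p5, p4) → 48.6472
  f11: (p7, p8, p4) → 24.6211
  f12: (p7, p8, p5) → 54.5742
Σ area = 707.684

Euler: V−E+F = 8−18+12 = 2.

facets=12 area=707.684


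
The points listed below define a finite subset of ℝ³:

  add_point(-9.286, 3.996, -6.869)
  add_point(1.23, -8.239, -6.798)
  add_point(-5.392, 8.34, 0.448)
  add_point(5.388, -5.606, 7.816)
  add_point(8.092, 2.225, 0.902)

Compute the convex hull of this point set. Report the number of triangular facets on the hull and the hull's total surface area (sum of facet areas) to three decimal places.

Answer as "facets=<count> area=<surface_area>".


facets=6 area=550.114

Points on the hull: [0, 1, 2, 3, 4] (5 of 5).

Facet areas (half cross-product norm):
  f1: (p1, p4, p0) → 115.2480
  f2: (p3, p1, p0) → 124.2339
  f3: (p3, p1, p4) → 75.6679
  f4: (p2, p4, p0) → 67.7466
  f5: (p2, p3, p0) → 87.6299
  f6: (p2, p3, p4) → 79.5876
Σ area = 550.114

Euler: V−E+F = 5−9+6 = 2.


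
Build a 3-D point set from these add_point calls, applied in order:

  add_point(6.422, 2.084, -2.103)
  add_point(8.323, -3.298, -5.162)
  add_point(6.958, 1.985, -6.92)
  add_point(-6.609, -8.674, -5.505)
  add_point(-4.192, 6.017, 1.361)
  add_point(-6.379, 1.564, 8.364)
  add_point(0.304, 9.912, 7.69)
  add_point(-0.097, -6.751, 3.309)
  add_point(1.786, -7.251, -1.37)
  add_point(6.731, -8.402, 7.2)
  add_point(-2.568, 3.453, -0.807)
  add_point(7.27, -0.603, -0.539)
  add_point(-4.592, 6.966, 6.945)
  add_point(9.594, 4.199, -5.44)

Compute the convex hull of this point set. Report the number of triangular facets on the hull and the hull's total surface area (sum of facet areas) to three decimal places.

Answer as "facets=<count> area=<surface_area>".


facets=18 area=884.873

Extreme-point indices: [1, 2, 3, 4, 5, 6, 7, 8, 9, 12, 13] — 11 of 14 on the boundary.

Area of each hull facet:
  f1: (p9, p6, p13) → 142.0020
  f2: (p9, p5, p6) → 88.4068
  f3: (p4, p6, p13) → 66.9628
  f4: (p4, p5, p3) → 69.4391
  f5: (p1, p9, p13) → 46.3439
  f6: (p7, p5, p3) → 63.6821
  f7: (p7, p9, p3) → 23.8219
  f8: (p7, p9, p5) → 42.6786
  f9: (p2, p4, p3) → 109.8595
  f10: (p2, p4, p13) → 26.7829
  f11: (p2, p1, p3) → 45.3491
  f12: (p2, p1, p13) → 10.3829
  f13: (p12, p5, p6) → 12.0893
  f14: (p12, p4, p6) → 16.1679
  f15: (p12, p4, p5) → 16.5560
  f16: (p8, p9, p3) → 28.3651
  f17: (p8, p1, p3) → 33.5713
  f18: (p8, p1, p9) → 42.4115
Σ area = 884.873

Euler characteristic 11−27+18 = 2 ✓


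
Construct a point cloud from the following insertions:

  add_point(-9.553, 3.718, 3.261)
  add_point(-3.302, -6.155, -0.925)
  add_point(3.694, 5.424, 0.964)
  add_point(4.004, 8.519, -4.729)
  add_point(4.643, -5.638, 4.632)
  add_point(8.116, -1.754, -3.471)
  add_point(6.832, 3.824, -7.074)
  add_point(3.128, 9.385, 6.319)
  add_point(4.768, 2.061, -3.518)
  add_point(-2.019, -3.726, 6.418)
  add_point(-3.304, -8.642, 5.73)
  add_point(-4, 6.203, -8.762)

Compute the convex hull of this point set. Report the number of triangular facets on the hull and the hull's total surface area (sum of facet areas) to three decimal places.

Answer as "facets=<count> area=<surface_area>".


Hull vertices (10/12): indices [0, 1, 3, 4, 5, 6, 7, 9, 10, 11].

Triangle areas on the boundary:
  f1: (p11, p7, p0) → 92.7996
  f2: (p11, p3, p7) → 47.5008
  f3: (p9, p10, p0) → 25.4909
  f4: (p9, p7, p0) → 72.0000
  f5: (p1, p10, p5) → 42.1488
  f6: (p1, p10, p0) → 44.0617
  f7: (p1, p11, p0) → 77.9635
  f8: (p6, p11, p3) → 27.5689
  f9: (p6, p7, p5) → 50.2289
  f10: (p6, p3, p7) → 28.8911
  f11: (p6, p1, p5) → 41.1793
  f12: (p6, p1, p11) → 78.2461
  f13: (p4, p7, p5) → 70.4783
  f14: (p4, p9, p7) → 50.1878
  f15: (p4, p10, p5) → 33.5063
  f16: (p4, p9, p10) → 18.3207
Σ area = 800.573

Euler characteristic 10−24+16 = 2 ✓

facets=16 area=800.573


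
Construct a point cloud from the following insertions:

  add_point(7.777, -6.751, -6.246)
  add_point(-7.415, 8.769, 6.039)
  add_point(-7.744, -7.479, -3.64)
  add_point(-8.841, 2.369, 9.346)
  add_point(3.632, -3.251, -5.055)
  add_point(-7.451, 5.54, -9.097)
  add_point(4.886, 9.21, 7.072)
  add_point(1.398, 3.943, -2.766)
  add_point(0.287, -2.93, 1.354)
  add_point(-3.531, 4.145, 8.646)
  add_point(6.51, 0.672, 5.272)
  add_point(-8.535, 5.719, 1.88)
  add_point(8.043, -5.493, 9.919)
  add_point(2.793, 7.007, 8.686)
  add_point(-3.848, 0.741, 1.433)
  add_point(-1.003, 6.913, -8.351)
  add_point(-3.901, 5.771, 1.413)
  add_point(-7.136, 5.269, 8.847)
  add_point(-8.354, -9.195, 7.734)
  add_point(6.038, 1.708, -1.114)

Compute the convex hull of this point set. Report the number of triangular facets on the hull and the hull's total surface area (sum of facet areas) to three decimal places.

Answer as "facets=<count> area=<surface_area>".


facets=22 area=1285.127

Hull vertices (13/20): indices [0, 1, 2, 3, 5, 6, 11, 12, 13, 15, 17, 18, 19].

Facet areas (half cross-product norm):
  f1: (p13, p12, p3) → 85.3624
  f2: (p13, p6, p12) → 21.5083
  f3: (p1, p13, p6) → 17.1669
  f4: (p18, p12, p3) → 97.1716
  f5: (p11, p1, p3) → 19.0260
  f6: (p11, p1, p5) → 18.4813
  f7: (p11, p2, p5) → 72.3036
  f8: (p11, p18, p3) → 45.9682
  f9: (p11, p18, p2) → 79.9813
  f10: (p17, p13, p3) → 13.1272
  f11: (p17, p1, p3) → 5.2705
  f12: (p17, p1, p13) → 22.5836
  f13: (p15, p19, p6) → 63.1168
  f14: (p15, p1, p6) → 92.7359
  f15: (p15, p1, p5) → 50.7172
  f16: (p0, p15, p19) → 56.2502
  f17: (p0, p2, p5) → 110.3263
  f18: (p0, p15, p5) → 50.6276
  f19: (p0, p18, p12) → 135.6404
  f20: (p0, p18, p2) → 88.4683
  f21: (p0, p6, p12) → 123.2822
  f22: (p0, p19, p6) → 16.0112
Σ area = 1285.127

Euler characteristic 13−33+22 = 2 ✓


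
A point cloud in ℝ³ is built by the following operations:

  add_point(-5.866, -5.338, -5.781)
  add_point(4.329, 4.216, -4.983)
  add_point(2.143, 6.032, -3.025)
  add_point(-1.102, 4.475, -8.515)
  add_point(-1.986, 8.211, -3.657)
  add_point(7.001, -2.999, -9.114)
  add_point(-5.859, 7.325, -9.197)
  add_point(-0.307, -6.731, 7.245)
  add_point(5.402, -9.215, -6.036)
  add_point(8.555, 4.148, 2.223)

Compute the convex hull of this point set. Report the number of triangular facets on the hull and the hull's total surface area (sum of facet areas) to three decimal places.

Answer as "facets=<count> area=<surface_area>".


facets=14 area=731.945

9 of the 10 inputs are extreme points: [0, 1, 3, 4, 5, 6, 7, 8, 9].

Per-facet area ½‖(b−a)×(c−a)‖:
  f1: (p7, p6, p0) → 88.0078
  f2: (p7, p8, p0) → 78.3938
  f3: (p7, p8, p9) → 99.5465
  f4: (p5, p6, p0) → 86.0857
  f5: (p5, p8, p0) → 42.3387
  f6: (p5, p8, p9) → 47.6409
  f7: (p4, p7, p9) → 94.3894
  f8: (p4, p7, p6) → 57.3410
  f9: (p1, p5, p9) → 35.3510
  f10: (p1, p4, p9) → 30.4830
  f11: (p1, p4, p6) → 24.9636
  f12: (p3, p5, p6) → 8.2418
  f13: (p3, p1, p6) → 10.8664
  f14: (p3, p1, p5) → 28.2960
Σ area = 731.945

Euler: V−E+F = 9−21+14 = 2.


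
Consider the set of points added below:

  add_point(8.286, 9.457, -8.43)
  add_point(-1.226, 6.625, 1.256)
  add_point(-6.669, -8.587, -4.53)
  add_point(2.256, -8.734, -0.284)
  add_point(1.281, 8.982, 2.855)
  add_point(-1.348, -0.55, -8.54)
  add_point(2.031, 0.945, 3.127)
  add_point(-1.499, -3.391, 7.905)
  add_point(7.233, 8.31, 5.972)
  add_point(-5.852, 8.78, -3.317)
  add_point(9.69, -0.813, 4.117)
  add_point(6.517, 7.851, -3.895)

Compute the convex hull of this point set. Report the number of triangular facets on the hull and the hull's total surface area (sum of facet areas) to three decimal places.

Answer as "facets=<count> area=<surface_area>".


Points on the hull: [0, 2, 3, 4, 5, 7, 8, 9, 10] (9 of 12).

Area of each hull facet:
  f1: (p9, p7, p2) → 113.2345
  f2: (p3, p0, p10) → 95.0534
  f3: (p3, p7, p2) → 51.7659
  f4: (p3, p7, p10) → 55.9602
  f5: (p8, p7, p10) → 57.9477
  f6: (p8, p0, p10) → 69.0994
  f7: (p5, p3, p2) → 49.4752
  f8: (p5, p3, p0) → 81.3065
  f9: (p5, p9, p2) → 58.6657
  f10: (p5, p9, p0) → 76.5195
  f11: (p4, p9, p7) → 64.2401
  f12: (p4, p8, p7) → 45.9312
  f13: (p4, p9, p0) → 61.9281
  f14: (p4, p8, p0) → 44.7648
Σ area = 925.892

Euler: V−E+F = 9−21+14 = 2.

facets=14 area=925.892


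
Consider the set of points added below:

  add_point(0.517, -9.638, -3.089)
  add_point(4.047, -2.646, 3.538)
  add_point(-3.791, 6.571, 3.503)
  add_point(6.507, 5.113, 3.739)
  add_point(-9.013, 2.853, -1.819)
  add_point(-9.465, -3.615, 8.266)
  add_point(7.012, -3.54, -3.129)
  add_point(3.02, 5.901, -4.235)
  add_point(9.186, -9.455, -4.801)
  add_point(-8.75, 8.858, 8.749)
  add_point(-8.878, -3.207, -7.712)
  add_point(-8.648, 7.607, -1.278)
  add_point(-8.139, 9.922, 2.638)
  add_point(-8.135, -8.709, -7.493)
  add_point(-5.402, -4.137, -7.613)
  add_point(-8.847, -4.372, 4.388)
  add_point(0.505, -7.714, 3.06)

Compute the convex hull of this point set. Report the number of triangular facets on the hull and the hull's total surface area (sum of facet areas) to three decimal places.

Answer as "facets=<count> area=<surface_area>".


facets=24 area=1093.269

14 of the 17 inputs are extreme points: [0, 1, 3, 4, 5, 7, 8, 9, 10, 11, 12, 13, 14, 16].

Triangle areas on the boundary:
  f1: (p13, p10, p5) → 44.3540
  f2: (p9, p3, p5) → 101.2950
  f3: (p9, p3, p12) → 48.1421
  f4: (p9, p11, p12) → 9.5712
  f5: (p4, p10, p5) → 49.6526
  f6: (p4, p11, p10) → 12.5000
  f7: (p4, p9, p5) → 64.5661
  f8: (p4, p9, p11) → 23.5738
  f9: (p14, p13, p8) → 41.3422
  f10: (p14, p13, p10) → 9.2250
  f11: (p7, p3, p8) → 70.8679
  f12: (p7, p14, p8) → 99.1902
  f13: (p7, p3, p12) → 59.5594
  f14: (p7, p11, p12) → 27.4083
  f15: (p7, p11, p10) → 74.4973
  f16: (p7, p14, p10) → 22.1443
  f17: (p1, p3, p8) → 43.8225
  f18: (p1, p16, p8) → 35.5716
  f19: (p1, p3, p5) → 54.9161
  f20: (p1, p16, p5) → 36.6269
  f21: (p0, p13, p8) → 26.9327
  f22: (p0, p16, p8) → 28.0049
  f23: (p0, p13, p5) → 76.5369
  f24: (p0, p16, p5) → 32.9677
Σ area = 1093.269

Check V−E+F: 14 − 36 + 24 = 2.


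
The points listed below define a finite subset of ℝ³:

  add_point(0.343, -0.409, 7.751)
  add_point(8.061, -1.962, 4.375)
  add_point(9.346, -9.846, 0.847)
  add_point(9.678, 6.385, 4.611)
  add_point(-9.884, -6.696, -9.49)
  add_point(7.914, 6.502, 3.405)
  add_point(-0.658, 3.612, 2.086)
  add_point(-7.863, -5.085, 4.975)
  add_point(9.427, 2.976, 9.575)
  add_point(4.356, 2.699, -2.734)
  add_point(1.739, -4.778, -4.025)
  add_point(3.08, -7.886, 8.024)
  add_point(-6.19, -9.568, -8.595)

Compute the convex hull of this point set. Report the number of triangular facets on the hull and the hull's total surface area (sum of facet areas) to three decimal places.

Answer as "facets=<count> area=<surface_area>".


12 of the 13 inputs are extreme points: [0, 2, 3, 4, 5, 6, 7, 8, 9, 10, 11, 12].

Triangle areas on the boundary:
  f1: (p8, p2, p3) → 46.7422
  f2: (p11, p8, p2) → 61.5383
  f3: (p9, p2, p3) → 68.2979
  f4: (p5, p9, p3) → 5.5148
  f5: (p5, p8, p3) → 5.7238
  f6: (p12, p9, p4) → 40.7380
  f7: (p12, p11, p2) → 87.1367
  f8: (p12, p7, p4) → 34.0993
  f9: (p12, p7, p11) → 84.0114
  f10: (p6, p5, p8) → 32.7589
  f11: (p6, p7, p4) → 85.3924
  f12: (p6, p9, p4) → 62.5531
  f13: (p6, p5, p9) → 27.1906
  f14: (p10, p9, p2) → 41.1544
  f15: (p10, p12, p2) → 44.8549
  f16: (p10, p12, p9) → 27.2567
  f17: (p0, p6, p8) → 34.4951
  f18: (p0, p6, p7) → 34.4515
  f19: (p0, p11, p8) → 39.2938
  f20: (p0, p7, p11) → 38.7719
Σ area = 901.976

Euler: V−E+F = 12−30+20 = 2.

facets=20 area=901.976


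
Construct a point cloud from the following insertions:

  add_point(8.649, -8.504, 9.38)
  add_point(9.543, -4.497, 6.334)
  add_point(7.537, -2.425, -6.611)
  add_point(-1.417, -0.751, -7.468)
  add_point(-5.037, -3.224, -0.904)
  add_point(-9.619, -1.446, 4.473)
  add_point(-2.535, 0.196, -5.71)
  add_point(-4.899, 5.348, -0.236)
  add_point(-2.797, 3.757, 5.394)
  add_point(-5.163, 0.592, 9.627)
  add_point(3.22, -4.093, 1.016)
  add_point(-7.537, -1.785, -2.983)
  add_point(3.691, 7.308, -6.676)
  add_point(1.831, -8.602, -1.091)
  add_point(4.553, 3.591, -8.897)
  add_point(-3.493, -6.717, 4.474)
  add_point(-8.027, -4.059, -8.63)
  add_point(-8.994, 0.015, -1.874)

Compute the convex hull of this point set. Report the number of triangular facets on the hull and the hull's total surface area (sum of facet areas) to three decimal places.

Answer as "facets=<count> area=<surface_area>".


Hull vertices (13/18): indices [0, 1, 2, 5, 7, 8, 9, 12, 13, 14, 15, 16, 17].

Per-facet area ½‖(b−a)×(c−a)‖:
  f1: (p17, p16, p5) → 17.9989
  f2: (p2, p16, p13) → 66.1288
  f3: (p2, p12, p1) → 67.8965
  f4: (p8, p12, p1) → 103.4296
  f5: (p8, p9, p1) → 43.0689
  f6: (p0, p9, p1) → 40.6331
  f7: (p0, p2, p1) → 24.9307
  f8: (p0, p2, p13) → 62.1771
  f9: (p14, p16, p12) → 31.3764
  f10: (p14, p2, p12) → 12.1099
  f11: (p14, p2, p16) → 52.0329
  f12: (p7, p8, p12) → 32.2041
  f13: (p7, p16, p12) → 70.7467
  f14: (p7, p17, p16) → 23.4219
  f15: (p7, p17, p5) → 22.6400
  f16: (p7, p9, p5) → 33.4289
  f17: (p7, p8, p9) → 13.4632
  f18: (p15, p9, p5) → 27.5170
  f19: (p15, p0, p9) → 59.9856
  f20: (p15, p0, p13) → 48.2830
  f21: (p15, p16, p5) → 53.0844
  f22: (p15, p16, p13) → 51.5160
Σ area = 958.074

Check V−E+F: 13 − 33 + 22 = 2.

facets=22 area=958.074


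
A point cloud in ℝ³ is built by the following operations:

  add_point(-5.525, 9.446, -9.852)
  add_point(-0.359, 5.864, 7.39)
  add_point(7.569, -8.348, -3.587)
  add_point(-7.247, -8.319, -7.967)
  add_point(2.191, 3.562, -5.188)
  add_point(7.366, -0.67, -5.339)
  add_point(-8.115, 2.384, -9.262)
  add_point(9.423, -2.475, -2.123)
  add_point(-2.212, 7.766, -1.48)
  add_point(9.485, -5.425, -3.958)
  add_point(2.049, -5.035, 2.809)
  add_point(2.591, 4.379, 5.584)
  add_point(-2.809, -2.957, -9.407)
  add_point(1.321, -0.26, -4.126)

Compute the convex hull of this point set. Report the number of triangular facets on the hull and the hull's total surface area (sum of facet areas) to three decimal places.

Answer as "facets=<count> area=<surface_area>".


facets=20 area=805.881

Hull vertices (12/14): indices [0, 1, 2, 3, 5, 6, 7, 8, 9, 10, 11, 12].

Area of each hull facet:
  f1: (p1, p0, p6) → 68.3479
  f2: (p12, p0, p6) → 25.7737
  f3: (p5, p12, p9) → 29.0219
  f4: (p5, p12, p0) → 71.1072
  f5: (p5, p7, p9) → 7.3330
  f6: (p3, p12, p6) → 26.6492
  f7: (p3, p1, p6) → 101.0105
  f8: (p3, p10, p1) → 82.3308
  f9: (p11, p5, p7) → 26.1080
  f10: (p11, p10, p1) → 16.3287
  f11: (p11, p7, p10) → 44.8035
  f12: (p2, p12, p9) → 22.9345
  f13: (p2, p3, p12) → 46.2164
  f14: (p2, p3, p10) → 64.7236
  f15: (p2, p7, p9) → 4.6887
  f16: (p2, p7, p10) → 27.1787
  f17: (p8, p5, p0) → 60.6840
  f18: (p8, p11, p5) → 56.5120
  f19: (p8, p1, p0) → 7.1356
  f20: (p8, p11, p1) → 16.9925
Σ area = 805.881

Check V−E+F: 12 − 30 + 20 = 2.


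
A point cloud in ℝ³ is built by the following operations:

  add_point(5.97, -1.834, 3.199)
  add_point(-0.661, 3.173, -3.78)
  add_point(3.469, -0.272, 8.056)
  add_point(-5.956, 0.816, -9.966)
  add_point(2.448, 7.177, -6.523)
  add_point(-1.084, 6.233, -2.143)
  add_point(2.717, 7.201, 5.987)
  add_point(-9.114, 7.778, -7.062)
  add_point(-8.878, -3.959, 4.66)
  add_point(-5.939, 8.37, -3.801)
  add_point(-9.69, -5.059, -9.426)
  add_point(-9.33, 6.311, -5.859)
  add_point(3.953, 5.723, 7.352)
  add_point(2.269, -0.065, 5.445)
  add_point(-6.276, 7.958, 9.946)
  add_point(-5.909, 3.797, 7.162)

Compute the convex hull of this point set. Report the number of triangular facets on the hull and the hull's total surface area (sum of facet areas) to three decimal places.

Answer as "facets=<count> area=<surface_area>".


Hull vertices (12/16): indices [0, 2, 3, 4, 6, 7, 8, 9, 10, 11, 12, 14].

Facet areas (half cross-product norm):
  f1: (p4, p0, p10) → 118.2404
  f2: (p8, p0, p10) → 106.5939
  f3: (p11, p8, p10) → 78.2495
  f4: (p11, p8, p14) → 92.0955
  f5: (p12, p4, p0) → 58.1815
  f6: (p6, p14, p9) → 61.4737
  f7: (p6, p4, p9) → 53.3473
  f8: (p6, p12, p14) → 11.1225
  f9: (p6, p12, p4) → 11.9492
  f10: (p3, p4, p10) → 19.4868
  f11: (p7, p4, p9) → 18.5557
  f12: (p7, p14, p9) → 22.8763
  f13: (p7, p11, p14) → 13.2348
  f14: (p7, p3, p4) → 43.1631
  f15: (p7, p11, p10) → 9.5235
  f16: (p7, p3, p10) → 25.0082
  f17: (p2, p8, p14) → 75.0722
  f18: (p2, p12, p14) → 32.4920
  f19: (p2, p8, p0) → 37.6120
  f20: (p2, p12, p0) → 17.0403
Σ area = 905.318

Euler characteristic 12−30+20 = 2 ✓

facets=20 area=905.318


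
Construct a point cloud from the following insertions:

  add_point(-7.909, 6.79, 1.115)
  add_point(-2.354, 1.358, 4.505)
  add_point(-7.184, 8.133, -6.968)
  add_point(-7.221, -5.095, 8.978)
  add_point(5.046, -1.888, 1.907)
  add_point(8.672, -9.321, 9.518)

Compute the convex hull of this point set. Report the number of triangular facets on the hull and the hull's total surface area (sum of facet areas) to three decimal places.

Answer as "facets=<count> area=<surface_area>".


6 of the 6 inputs are extreme points: [0, 1, 2, 3, 4, 5].

Area of each hull facet:
  f1: (p3, p2, p0) → 43.3855
  f2: (p3, p2, p5) → 167.4289
  f3: (p3, p1, p0) → 37.3989
  f4: (p3, p1, p5) → 72.1663
  f5: (p4, p2, p0) → 64.0688
  f6: (p4, p1, p0) → 25.9027
  f7: (p4, p2, p5) → 41.2098
  f8: (p4, p1, p5) → 45.0794
Σ area = 496.640

Check V−E+F: 6 − 12 + 8 = 2.

facets=8 area=496.640


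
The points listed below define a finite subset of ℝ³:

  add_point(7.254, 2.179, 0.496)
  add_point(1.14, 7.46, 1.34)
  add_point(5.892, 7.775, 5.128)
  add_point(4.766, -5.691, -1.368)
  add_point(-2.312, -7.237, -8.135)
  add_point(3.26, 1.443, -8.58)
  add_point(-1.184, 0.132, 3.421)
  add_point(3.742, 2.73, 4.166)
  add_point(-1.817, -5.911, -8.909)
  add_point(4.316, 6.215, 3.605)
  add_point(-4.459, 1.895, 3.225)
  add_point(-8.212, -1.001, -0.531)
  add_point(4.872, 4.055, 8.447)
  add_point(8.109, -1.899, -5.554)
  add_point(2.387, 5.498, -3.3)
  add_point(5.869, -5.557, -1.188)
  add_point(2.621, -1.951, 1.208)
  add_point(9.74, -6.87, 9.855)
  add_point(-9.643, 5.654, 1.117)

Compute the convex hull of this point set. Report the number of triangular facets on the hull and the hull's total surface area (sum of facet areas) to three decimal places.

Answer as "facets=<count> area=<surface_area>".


Points on the hull: [0, 1, 2, 4, 5, 8, 11, 12, 13, 14, 15, 17, 18] (13 of 19).

Triangle areas on the boundary:
  f1: (p5, p8, p18) → 72.9172
  f2: (p12, p17, p18) → 85.1882
  f3: (p12, p2, p18) → 40.8465
  f4: (p12, p2, p17) → 23.0630
  f5: (p11, p17, p18) → 71.6250
  f6: (p11, p8, p18) → 29.7343
  f7: (p14, p5, p18) → 39.4270
  f8: (p14, p5, p2) → 18.8558
  f9: (p13, p5, p2) → 47.9704
  f10: (p13, p5, p8) → 29.5994
  f11: (p4, p11, p17) → 119.4409
  f12: (p4, p11, p8) → 9.2462
  f13: (p4, p13, p8) → 8.2046
  f14: (p1, p2, p18) → 20.3450
  f15: (p1, p14, p18) → 28.0279
  f16: (p1, p14, p2) → 14.5503
  f17: (p0, p2, p17) → 48.6862
  f18: (p0, p13, p17) → 47.8786
  f19: (p0, p13, p2) → 7.7927
  f20: (p15, p13, p17) → 28.4060
  f21: (p15, p4, p17) → 35.6695
  f22: (p15, p4, p13) → 33.1152
Σ area = 860.590

Check V−E+F: 13 − 33 + 22 = 2.

facets=22 area=860.590


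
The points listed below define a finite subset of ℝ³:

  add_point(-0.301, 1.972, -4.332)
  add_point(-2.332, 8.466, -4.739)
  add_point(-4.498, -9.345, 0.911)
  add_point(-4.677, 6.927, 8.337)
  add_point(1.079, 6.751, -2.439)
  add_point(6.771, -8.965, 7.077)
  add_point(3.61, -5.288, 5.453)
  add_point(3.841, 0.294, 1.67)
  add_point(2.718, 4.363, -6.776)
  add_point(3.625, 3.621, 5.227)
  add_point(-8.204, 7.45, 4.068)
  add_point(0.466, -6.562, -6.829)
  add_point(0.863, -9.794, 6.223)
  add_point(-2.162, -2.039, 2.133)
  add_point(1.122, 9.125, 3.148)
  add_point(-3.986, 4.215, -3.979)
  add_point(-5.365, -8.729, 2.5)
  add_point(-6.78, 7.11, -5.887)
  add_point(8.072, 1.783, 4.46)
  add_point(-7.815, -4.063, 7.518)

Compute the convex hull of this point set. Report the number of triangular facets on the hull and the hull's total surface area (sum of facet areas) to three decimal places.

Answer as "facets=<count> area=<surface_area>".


Points on the hull: [1, 2, 3, 5, 8, 10, 11, 12, 14, 16, 17, 18, 19] (13 of 20).

Triangle areas on the boundary:
  f1: (p17, p1, p10) → 23.9366
  f2: (p8, p11, p18) → 70.4677
  f3: (p8, p17, p11) → 55.1979
  f4: (p8, p17, p1) → 14.6156
  f5: (p5, p3, p18) → 78.2569
  f6: (p5, p11, p18) → 81.7326
  f7: (p5, p11, p12) → 40.1736
  f8: (p14, p3, p18) → 40.2931
  f9: (p14, p8, p18) → 54.2349
  f10: (p14, p8, p1) → 29.4308
  f11: (p14, p1, p10) → 38.9834
  f12: (p14, p3, p10) → 22.4430
  f13: (p2, p11, p12) → 35.4518
  f14: (p2, p16, p12) → 7.0110
  f15: (p2, p17, p11) → 74.4186
  f16: (p2, p17, p16) → 17.1480
  f17: (p19, p16, p12) → 26.6723
  f18: (p19, p5, p12) → 21.9476
  f19: (p19, p5, p3) → 88.0948
  f20: (p19, p3, p10) → 31.5607
  f21: (p19, p17, p10) → 58.6255
  f22: (p19, p17, p16) → 62.9896
Σ area = 973.686

Euler characteristic 13−33+22 = 2 ✓

facets=22 area=973.686


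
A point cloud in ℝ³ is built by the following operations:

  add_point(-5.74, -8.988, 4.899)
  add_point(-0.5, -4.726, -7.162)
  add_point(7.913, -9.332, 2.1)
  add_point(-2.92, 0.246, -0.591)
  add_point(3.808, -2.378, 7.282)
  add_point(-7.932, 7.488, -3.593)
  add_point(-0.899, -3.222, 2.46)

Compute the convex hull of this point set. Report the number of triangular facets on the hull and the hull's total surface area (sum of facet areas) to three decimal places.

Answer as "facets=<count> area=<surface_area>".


Extreme-point indices: [0, 1, 2, 4, 5] — 5 of 7 on the boundary.

Triangle areas on the boundary:
  f1: (p1, p2, p5) → 88.3971
  f2: (p4, p2, p5) → 84.9763
  f3: (p0, p1, p5) → 100.7472
  f4: (p0, p4, p5) → 105.3215
  f5: (p0, p1, p2) → 81.1759
  f6: (p0, p4, p2) → 56.0634
Σ area = 516.681

Euler: V−E+F = 5−9+6 = 2.

facets=6 area=516.681


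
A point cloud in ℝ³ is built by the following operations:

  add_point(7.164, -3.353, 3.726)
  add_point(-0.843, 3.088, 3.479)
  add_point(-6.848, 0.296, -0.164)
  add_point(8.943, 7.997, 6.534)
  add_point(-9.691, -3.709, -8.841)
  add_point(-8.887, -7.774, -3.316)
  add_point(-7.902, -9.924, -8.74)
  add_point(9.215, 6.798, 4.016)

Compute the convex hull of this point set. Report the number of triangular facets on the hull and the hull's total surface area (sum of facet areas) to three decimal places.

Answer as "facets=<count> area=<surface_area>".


facets=12 area=546.054

8 of the 8 inputs are extreme points: [0, 1, 2, 3, 4, 5, 6, 7].

Area of each hull facet:
  f1: (p6, p7, p4) → 79.9651
  f2: (p3, p7, p4) → 29.0902
  f3: (p2, p3, p4) → 65.6273
  f4: (p0, p6, p7) → 94.1172
  f5: (p0, p3, p7) → 13.1379
  f6: (p5, p0, p6) → 51.0490
  f7: (p5, p6, p4) → 17.6942
  f8: (p5, p2, p4) → 29.9554
  f9: (p1, p2, p3) → 9.8946
  f10: (p1, p0, p3) → 53.3746
  f11: (p1, p5, p2) → 24.4213
  f12: (p1, p5, p0) → 77.7276
Σ area = 546.054

Euler: V−E+F = 8−18+12 = 2.


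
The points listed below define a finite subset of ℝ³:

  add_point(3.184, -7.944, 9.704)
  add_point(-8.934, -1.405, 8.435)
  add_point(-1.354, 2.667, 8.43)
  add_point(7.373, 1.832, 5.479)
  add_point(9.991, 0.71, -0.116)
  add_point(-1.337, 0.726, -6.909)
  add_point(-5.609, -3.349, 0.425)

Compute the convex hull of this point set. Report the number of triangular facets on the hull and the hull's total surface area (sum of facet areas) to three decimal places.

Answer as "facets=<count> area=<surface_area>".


Hull vertices (7/7): indices [0, 1, 2, 3, 4, 5, 6].

Per-facet area ½‖(b−a)×(c−a)‖:
  f1: (p5, p0, p4) → 97.3003
  f2: (p2, p0, p1) → 49.7576
  f3: (p2, p5, p1) → 66.4071
  f4: (p6, p0, p1) → 57.5972
  f5: (p6, p5, p1) → 26.3331
  f6: (p6, p5, p0) → 59.0243
  f7: (p3, p0, p4) → 33.9251
  f8: (p3, p2, p0) → 48.8281
  f9: (p3, p5, p4) → 41.2540
  f10: (p3, p2, p5) → 67.5325
Σ area = 547.959

Check V−E+F: 7 − 15 + 10 = 2.

facets=10 area=547.959
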